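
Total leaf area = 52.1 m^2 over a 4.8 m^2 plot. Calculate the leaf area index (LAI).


Formula: LAI = total leaf area / ground area  (dimensionless)
LAI = 52.1 m^2 / 4.8 m^2
LAI = 10.85

10.85


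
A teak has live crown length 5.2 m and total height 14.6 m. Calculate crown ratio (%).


Formula: Crown Ratio = (Crown Length / Total Height) * 100
CR = (5.2 m / 14.6 m) * 100
CR = 0.3562 * 100 = 35.6%

35.6


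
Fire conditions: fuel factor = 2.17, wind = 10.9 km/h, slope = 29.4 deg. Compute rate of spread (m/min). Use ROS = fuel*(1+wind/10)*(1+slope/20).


Formula: ROS = fuel * (1 + wind/10) * (1 + slope/20)
Wind factor = 1 + 10.9/10 = 2.09
Slope factor = 1 + 29.4/20 = 2.47
ROS = 2.17 * 2.09 * 2.47 = 11.2 m/min

11.2


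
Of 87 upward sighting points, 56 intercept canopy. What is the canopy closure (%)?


Formula: Canopy closure = covered points / total points * 100
Closure = 56 / 87 * 100
Closure = 0.6437 * 100 = 64.4%

64.4


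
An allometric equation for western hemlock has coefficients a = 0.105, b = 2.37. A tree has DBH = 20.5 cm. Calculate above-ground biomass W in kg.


Formula: W = a * DBH^b  (allometric power law)
DBH^b = 20.5^2.37 = 1284.8625
W = 0.105 * 1284.8625 = 134.9 kg

134.9


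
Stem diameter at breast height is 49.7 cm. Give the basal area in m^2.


Formula: BA = pi * (DBH/2)^2 / 10000  (cm^2 to m^2)
Radius = DBH/2 = 49.7/2 = 24.85 cm
BA = pi * 24.85^2 / 10000
   = 1940.0041 cm^2 / 10000
   = 0.194 m^2

0.194


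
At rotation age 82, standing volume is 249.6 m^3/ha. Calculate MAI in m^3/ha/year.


Formula: MAI = Total Volume / Stand Age
MAI = 249.6 m^3/ha / 82 years
MAI = 3.04 m^3/ha/year

3.04


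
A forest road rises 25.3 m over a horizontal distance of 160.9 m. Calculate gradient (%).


Formula: Gradient = rise / run * 100
Gradient = 25.3 / 160.9 * 100 = 15.7%

15.7


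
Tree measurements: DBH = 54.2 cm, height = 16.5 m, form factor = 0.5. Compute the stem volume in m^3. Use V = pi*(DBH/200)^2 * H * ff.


Formula: V = pi * (DBH/200)^2 * H * ff
Radius = DBH/200 = 54.2/200 = 0.271 m
Radius^2 = 0.271^2 = 0.073441 m^2
V = pi * 0.073441 * 16.5 * 0.5
V = 1.903 m^3

1.903


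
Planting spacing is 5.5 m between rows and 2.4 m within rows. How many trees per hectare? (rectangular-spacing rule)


Formula: TPH = 10000 m^2/ha / (spacing_x * spacing_y)
Area per tree = 5.5 m * 2.4 m = 13.2 m^2
TPH = 10000 / 13.2 = 758 trees/ha

758


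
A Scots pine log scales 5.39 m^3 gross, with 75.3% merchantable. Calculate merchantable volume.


Formula: MV = V_total * (merchantable_pct / 100)
Merchantable fraction = 75.3% / 100 = 0.753
MV = 5.39 m^3 * 0.753 = 4.059 m^3

4.059


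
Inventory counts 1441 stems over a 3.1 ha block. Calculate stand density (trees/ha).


Formula: Stand Density = N_trees / Area_ha
Density = 1441 trees / 3.1 ha
Density = 465 trees/ha

465


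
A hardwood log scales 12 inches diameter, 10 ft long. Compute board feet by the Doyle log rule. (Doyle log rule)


Doyle: BF = (D - 4)^2 * L / 16
Adjusted diameter = 12 - 4 = 8 in
(D-4)^2 = 8^2 = 64
BF = 64 * 10 / 16 = 40 BF

40


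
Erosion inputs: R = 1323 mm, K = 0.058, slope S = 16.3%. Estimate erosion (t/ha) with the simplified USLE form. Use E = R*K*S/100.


Formula: E = R * K * S / 100  (simplified USLE)
R * K = 1323 * 0.058 = 76.734
E = 76.734 * 16.3 / 100 = 12.51 t/ha

12.51


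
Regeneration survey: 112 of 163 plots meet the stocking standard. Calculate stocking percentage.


Formula: Stocking % = stocked plots / total plots * 100
Stocking = 112 / 163 * 100
Stocking = 0.6871 * 100 = 68.7%

68.7


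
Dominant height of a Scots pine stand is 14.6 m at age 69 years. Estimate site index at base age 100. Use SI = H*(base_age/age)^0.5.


Formula: SI = H_dom * (base_age / age)^0.5
Age ratio = 100 / 69 = 1.44928
sqrt(age_ratio) = 1.20386
SI = 14.6 * 1.20386 = 17.6 m

17.6


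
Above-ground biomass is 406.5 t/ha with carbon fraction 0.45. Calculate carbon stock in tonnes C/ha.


Formula: Carbon Stock = Biomass * Carbon Fraction
C = 406.5 t/ha * 0.45
C = 182.9 t C/ha

182.9


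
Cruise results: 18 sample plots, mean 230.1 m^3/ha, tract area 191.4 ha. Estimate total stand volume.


Formula: Total Volume = Mean Volume per ha * Total Area
Total Volume = 230.1 m^3/ha * 191.4 ha
Total Volume = 44041 m^3

44041


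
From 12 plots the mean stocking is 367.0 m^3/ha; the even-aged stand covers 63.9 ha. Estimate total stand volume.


Formula: Total Volume = Mean Volume per ha * Total Area
Total Volume = 367.0 m^3/ha * 63.9 ha
Total Volume = 23451 m^3

23451


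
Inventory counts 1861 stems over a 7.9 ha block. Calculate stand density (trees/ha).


Formula: Stand Density = N_trees / Area_ha
Density = 1861 trees / 7.9 ha
Density = 236 trees/ha

236


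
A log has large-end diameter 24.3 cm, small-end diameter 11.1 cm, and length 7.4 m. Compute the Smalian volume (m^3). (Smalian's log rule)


Smalian: V = (A1 + A2)/2 * L,  A = pi*(D/200)^2
A1 = pi*(24.3/200)^2 = 0.046377 m^2
A2 = pi*(11.1/200)^2 = 0.009677 m^2
V = (0.046377+0.009677)/2*7.4 = 0.2074 m^3

0.2074


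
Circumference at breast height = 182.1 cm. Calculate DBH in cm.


Formula: DBH = C / pi
DBH = 182.1 / pi
pi = 3.14159...
DBH = 58.0 cm

58.0


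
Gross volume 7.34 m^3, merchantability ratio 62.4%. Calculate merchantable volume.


Formula: MV = V_total * (merchantable_pct / 100)
Merchantable fraction = 62.4% / 100 = 0.624
MV = 7.34 m^3 * 0.624 = 4.58 m^3

4.58


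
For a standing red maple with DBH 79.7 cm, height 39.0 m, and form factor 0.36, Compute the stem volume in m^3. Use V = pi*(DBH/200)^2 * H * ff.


Formula: V = pi * (DBH/200)^2 * H * ff
Radius = DBH/200 = 79.7/200 = 0.3985 m
Radius^2 = 0.3985^2 = 0.15880225 m^2
V = pi * 0.15880225 * 39.0 * 0.36
V = 7.004 m^3

7.004


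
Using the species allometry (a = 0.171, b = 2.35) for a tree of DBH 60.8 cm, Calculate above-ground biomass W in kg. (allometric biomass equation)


Formula: W = a * DBH^b  (allometric power law)
DBH^b = 60.8^2.35 = 15565.8704
W = 0.171 * 15565.8704 = 2661.8 kg

2661.8


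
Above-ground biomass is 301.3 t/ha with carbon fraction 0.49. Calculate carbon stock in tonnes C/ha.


Formula: Carbon Stock = Biomass * Carbon Fraction
C = 301.3 t/ha * 0.49
C = 147.6 t C/ha

147.6


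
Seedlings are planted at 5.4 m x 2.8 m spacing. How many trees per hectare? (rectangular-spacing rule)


Formula: TPH = 10000 m^2/ha / (spacing_x * spacing_y)
Area per tree = 5.4 m * 2.8 m = 15.12 m^2
TPH = 10000 / 15.12 = 661 trees/ha

661


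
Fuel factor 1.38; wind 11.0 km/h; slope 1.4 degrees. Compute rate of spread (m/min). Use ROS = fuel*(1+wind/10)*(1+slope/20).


Formula: ROS = fuel * (1 + wind/10) * (1 + slope/20)
Wind factor = 1 + 11.0/10 = 2.1
Slope factor = 1 + 1.4/20 = 1.07
ROS = 1.38 * 2.1 * 1.07 = 3.1 m/min

3.1


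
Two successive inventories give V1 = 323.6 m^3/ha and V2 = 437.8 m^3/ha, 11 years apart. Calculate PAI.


Formula: PAI = (V_T2 - V_T1) / (T2 - T1)
Volume increment = 437.8 - 323.6 = 114.2 m^3/ha
PAI = 114.2 / 11 = 10.38 m^3/ha/year

10.38


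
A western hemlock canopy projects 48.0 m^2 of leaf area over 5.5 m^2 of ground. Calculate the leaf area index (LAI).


Formula: LAI = total leaf area / ground area  (dimensionless)
LAI = 48.0 m^2 / 5.5 m^2
LAI = 8.73

8.73


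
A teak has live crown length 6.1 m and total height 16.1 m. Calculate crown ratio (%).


Formula: Crown Ratio = (Crown Length / Total Height) * 100
CR = (6.1 m / 16.1 m) * 100
CR = 0.3789 * 100 = 37.9%

37.9


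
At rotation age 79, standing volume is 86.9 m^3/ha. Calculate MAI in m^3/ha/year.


Formula: MAI = Total Volume / Stand Age
MAI = 86.9 m^3/ha / 79 years
MAI = 1.1 m^3/ha/year

1.1


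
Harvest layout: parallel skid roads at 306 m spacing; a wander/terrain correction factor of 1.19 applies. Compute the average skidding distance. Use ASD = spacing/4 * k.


Formula: ASD = (spacing / 4) * correction
Uncorrected distance = spacing / 4 = 306 / 4 = 76.5 m
ASD = 76.5 * 1.19 = 91 m

91


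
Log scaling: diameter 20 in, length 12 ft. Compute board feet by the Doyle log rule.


Doyle: BF = (D - 4)^2 * L / 16
Adjusted diameter = 20 - 4 = 16 in
(D-4)^2 = 16^2 = 256
BF = 256 * 12 / 16 = 192 BF

192


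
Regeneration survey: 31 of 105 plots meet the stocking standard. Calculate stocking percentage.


Formula: Stocking % = stocked plots / total plots * 100
Stocking = 31 / 105 * 100
Stocking = 0.2952 * 100 = 29.5%

29.5


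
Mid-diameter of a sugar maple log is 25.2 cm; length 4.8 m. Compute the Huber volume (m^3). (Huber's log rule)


Huber: V = Am * L,  Am = pi*(Dm/200)^2
Am = pi*(25.2/200)^2 = 0.049876 m^2
V = 0.049876*4.8 = 0.2394 m^3

0.2394


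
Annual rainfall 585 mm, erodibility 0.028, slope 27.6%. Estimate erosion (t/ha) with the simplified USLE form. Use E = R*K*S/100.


Formula: E = R * K * S / 100  (simplified USLE)
R * K = 585 * 0.028 = 16.38
E = 16.38 * 27.6 / 100 = 4.52 t/ha

4.52


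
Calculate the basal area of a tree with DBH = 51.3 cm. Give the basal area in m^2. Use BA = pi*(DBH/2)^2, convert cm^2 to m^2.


Formula: BA = pi * (DBH/2)^2 / 10000  (cm^2 to m^2)
Radius = DBH/2 = 51.3/2 = 25.65 cm
BA = pi * 25.65^2 / 10000
   = 2066.9245 cm^2 / 10000
   = 0.2067 m^2

0.2067


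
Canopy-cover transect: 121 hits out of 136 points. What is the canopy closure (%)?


Formula: Canopy closure = covered points / total points * 100
Closure = 121 / 136 * 100
Closure = 0.8897 * 100 = 89.0%

89.0


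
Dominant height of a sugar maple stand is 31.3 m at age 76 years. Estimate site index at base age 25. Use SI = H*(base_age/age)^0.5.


Formula: SI = H_dom * (base_age / age)^0.5
Age ratio = 25 / 76 = 0.32895
sqrt(age_ratio) = 0.57354
SI = 31.3 * 0.57354 = 18.0 m

18.0


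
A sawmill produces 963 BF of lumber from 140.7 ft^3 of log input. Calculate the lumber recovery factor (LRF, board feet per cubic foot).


Formula: LRF = Lumber Output (BF) / Log Input (ft^3)
LRF = 963 BF / 140.7 ft^3
LRF = 6.84 BF/ft^3

6.84


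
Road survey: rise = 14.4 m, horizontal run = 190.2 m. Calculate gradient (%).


Formula: Gradient = rise / run * 100
Gradient = 14.4 / 190.2 * 100 = 7.6%

7.6


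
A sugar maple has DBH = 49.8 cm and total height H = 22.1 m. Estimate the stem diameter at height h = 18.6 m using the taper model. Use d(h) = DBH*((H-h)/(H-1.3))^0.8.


Taper: d(h) = DBH * ((H - h) / (H - 1.3))^0.8
Numerator = H - h = 22.1 - 18.6 = 3.5 m
Denominator = H - 1.3 = 22.1 - 1.3 = 20.8 m
Ratio = 3.5 / 20.8 = 0.16827
d = 49.8 * 0.16827^0.8 = 12.0 cm

12.0


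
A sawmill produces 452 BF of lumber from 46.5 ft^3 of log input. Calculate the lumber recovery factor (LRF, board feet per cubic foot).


Formula: LRF = Lumber Output (BF) / Log Input (ft^3)
LRF = 452 BF / 46.5 ft^3
LRF = 9.72 BF/ft^3

9.72


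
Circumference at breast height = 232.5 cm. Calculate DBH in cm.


Formula: DBH = C / pi
DBH = 232.5 / pi
pi = 3.14159...
DBH = 74.0 cm

74.0


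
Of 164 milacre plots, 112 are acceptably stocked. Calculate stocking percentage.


Formula: Stocking % = stocked plots / total plots * 100
Stocking = 112 / 164 * 100
Stocking = 0.6829 * 100 = 68.3%

68.3


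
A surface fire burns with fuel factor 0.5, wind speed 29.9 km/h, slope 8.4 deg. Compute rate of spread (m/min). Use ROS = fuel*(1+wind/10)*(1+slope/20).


Formula: ROS = fuel * (1 + wind/10) * (1 + slope/20)
Wind factor = 1 + 29.9/10 = 3.99
Slope factor = 1 + 8.4/20 = 1.42
ROS = 0.5 * 3.99 * 1.42 = 2.83 m/min

2.83


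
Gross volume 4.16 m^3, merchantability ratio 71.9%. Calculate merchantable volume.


Formula: MV = V_total * (merchantable_pct / 100)
Merchantable fraction = 71.9% / 100 = 0.719
MV = 4.16 m^3 * 0.719 = 2.991 m^3

2.991


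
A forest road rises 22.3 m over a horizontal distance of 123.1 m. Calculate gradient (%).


Formula: Gradient = rise / run * 100
Gradient = 22.3 / 123.1 * 100 = 18.1%

18.1


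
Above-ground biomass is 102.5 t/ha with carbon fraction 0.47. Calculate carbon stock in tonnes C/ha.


Formula: Carbon Stock = Biomass * Carbon Fraction
C = 102.5 t/ha * 0.47
C = 48.2 t C/ha

48.2


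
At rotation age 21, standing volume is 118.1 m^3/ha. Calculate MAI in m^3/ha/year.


Formula: MAI = Total Volume / Stand Age
MAI = 118.1 m^3/ha / 21 years
MAI = 5.62 m^3/ha/year

5.62


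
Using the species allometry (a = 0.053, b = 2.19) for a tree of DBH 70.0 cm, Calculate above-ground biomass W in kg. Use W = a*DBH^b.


Formula: W = a * DBH^b  (allometric power law)
DBH^b = 70.0^2.19 = 10984.1058
W = 0.053 * 10984.1058 = 582.2 kg

582.2


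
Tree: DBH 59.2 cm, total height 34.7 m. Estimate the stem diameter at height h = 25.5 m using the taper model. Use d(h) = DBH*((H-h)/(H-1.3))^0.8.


Taper: d(h) = DBH * ((H - h) / (H - 1.3))^0.8
Numerator = H - h = 34.7 - 25.5 = 9.2 m
Denominator = H - 1.3 = 34.7 - 1.3 = 33.4 m
Ratio = 9.2 / 33.4 = 0.27545
d = 59.2 * 0.27545^0.8 = 21.1 cm

21.1


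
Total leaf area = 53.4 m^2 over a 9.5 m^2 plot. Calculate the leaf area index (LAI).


Formula: LAI = total leaf area / ground area  (dimensionless)
LAI = 53.4 m^2 / 9.5 m^2
LAI = 5.62

5.62


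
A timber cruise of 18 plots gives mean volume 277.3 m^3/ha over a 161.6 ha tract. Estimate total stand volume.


Formula: Total Volume = Mean Volume per ha * Total Area
Total Volume = 277.3 m^3/ha * 161.6 ha
Total Volume = 44812 m^3

44812


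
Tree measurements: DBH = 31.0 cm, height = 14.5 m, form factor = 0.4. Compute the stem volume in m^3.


Formula: V = pi * (DBH/200)^2 * H * ff
Radius = DBH/200 = 31.0/200 = 0.155 m
Radius^2 = 0.155^2 = 0.024025 m^2
V = pi * 0.024025 * 14.5 * 0.4
V = 0.438 m^3

0.438


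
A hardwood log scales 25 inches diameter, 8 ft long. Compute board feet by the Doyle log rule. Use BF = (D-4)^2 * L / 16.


Doyle: BF = (D - 4)^2 * L / 16
Adjusted diameter = 25 - 4 = 21 in
(D-4)^2 = 21^2 = 441
BF = 441 * 8 / 16 = 221 BF

221


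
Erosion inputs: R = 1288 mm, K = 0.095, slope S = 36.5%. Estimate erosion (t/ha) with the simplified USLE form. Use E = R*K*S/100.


Formula: E = R * K * S / 100  (simplified USLE)
R * K = 1288 * 0.095 = 122.36
E = 122.36 * 36.5 / 100 = 44.66 t/ha

44.66


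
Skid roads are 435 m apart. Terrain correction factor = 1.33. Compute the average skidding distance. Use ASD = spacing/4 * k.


Formula: ASD = (spacing / 4) * correction
Uncorrected distance = spacing / 4 = 435 / 4 = 108.75 m
ASD = 108.75 * 1.33 = 145 m

145


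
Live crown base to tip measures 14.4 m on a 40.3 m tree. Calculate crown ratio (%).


Formula: Crown Ratio = (Crown Length / Total Height) * 100
CR = (14.4 m / 40.3 m) * 100
CR = 0.3573 * 100 = 35.7%

35.7


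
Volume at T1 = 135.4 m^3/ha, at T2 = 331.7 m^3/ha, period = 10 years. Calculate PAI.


Formula: PAI = (V_T2 - V_T1) / (T2 - T1)
Volume increment = 331.7 - 135.4 = 196.3 m^3/ha
PAI = 196.3 / 10 = 19.63 m^3/ha/year

19.63


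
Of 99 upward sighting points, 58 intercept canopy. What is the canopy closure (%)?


Formula: Canopy closure = covered points / total points * 100
Closure = 58 / 99 * 100
Closure = 0.5859 * 100 = 58.6%

58.6


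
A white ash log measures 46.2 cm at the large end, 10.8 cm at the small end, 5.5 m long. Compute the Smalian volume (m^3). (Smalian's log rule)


Smalian: V = (A1 + A2)/2 * L,  A = pi*(D/200)^2
A1 = pi*(46.2/200)^2 = 0.167639 m^2
A2 = pi*(10.8/200)^2 = 0.009161 m^2
V = (0.167639+0.009161)/2*5.5 = 0.4862 m^3

0.4862


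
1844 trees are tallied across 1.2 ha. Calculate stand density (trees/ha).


Formula: Stand Density = N_trees / Area_ha
Density = 1844 trees / 1.2 ha
Density = 1537 trees/ha

1537


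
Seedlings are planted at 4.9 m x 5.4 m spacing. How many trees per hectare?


Formula: TPH = 10000 m^2/ha / (spacing_x * spacing_y)
Area per tree = 4.9 m * 5.4 m = 26.46 m^2
TPH = 10000 / 26.46 = 378 trees/ha

378


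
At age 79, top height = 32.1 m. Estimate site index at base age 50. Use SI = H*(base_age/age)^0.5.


Formula: SI = H_dom * (base_age / age)^0.5
Age ratio = 50 / 79 = 0.63291
sqrt(age_ratio) = 0.79556
SI = 32.1 * 0.79556 = 25.5 m

25.5


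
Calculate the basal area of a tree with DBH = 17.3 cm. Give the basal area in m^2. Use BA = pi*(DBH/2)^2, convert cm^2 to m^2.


Formula: BA = pi * (DBH/2)^2 / 10000  (cm^2 to m^2)
Radius = DBH/2 = 17.3/2 = 8.65 cm
BA = pi * 8.65^2 / 10000
   = 235.0618 cm^2 / 10000
   = 0.0235 m^2

0.0235


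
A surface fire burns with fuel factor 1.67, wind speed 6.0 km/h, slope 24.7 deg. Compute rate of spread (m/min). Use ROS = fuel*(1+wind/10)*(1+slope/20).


Formula: ROS = fuel * (1 + wind/10) * (1 + slope/20)
Wind factor = 1 + 6.0/10 = 1.6
Slope factor = 1 + 24.7/20 = 2.235
ROS = 1.67 * 1.6 * 2.235 = 5.97 m/min

5.97


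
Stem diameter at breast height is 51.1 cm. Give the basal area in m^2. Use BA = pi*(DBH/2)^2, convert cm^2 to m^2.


Formula: BA = pi * (DBH/2)^2 / 10000  (cm^2 to m^2)
Radius = DBH/2 = 51.1/2 = 25.55 cm
BA = pi * 25.55^2 / 10000
   = 2050.8395 cm^2 / 10000
   = 0.2051 m^2

0.2051


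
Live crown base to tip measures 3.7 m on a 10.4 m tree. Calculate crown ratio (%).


Formula: Crown Ratio = (Crown Length / Total Height) * 100
CR = (3.7 m / 10.4 m) * 100
CR = 0.3558 * 100 = 35.6%

35.6


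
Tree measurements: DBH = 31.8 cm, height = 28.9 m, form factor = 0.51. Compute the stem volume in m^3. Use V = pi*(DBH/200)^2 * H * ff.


Formula: V = pi * (DBH/200)^2 * H * ff
Radius = DBH/200 = 31.8/200 = 0.159 m
Radius^2 = 0.159^2 = 0.025281 m^2
V = pi * 0.025281 * 28.9 * 0.51
V = 1.171 m^3

1.171


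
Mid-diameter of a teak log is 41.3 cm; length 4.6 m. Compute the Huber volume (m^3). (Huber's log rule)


Huber: V = Am * L,  Am = pi*(Dm/200)^2
Am = pi*(41.3/200)^2 = 0.133965 m^2
V = 0.133965*4.6 = 0.6162 m^3

0.6162


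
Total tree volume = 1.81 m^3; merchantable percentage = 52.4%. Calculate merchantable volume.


Formula: MV = V_total * (merchantable_pct / 100)
Merchantable fraction = 52.4% / 100 = 0.524
MV = 1.81 m^3 * 0.524 = 0.948 m^3

0.948


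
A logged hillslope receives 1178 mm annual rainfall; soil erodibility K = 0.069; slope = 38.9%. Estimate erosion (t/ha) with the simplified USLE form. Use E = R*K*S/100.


Formula: E = R * K * S / 100  (simplified USLE)
R * K = 1178 * 0.069 = 81.282
E = 81.282 * 38.9 / 100 = 31.62 t/ha

31.62


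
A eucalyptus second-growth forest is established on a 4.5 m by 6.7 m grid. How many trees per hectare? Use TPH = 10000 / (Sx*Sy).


Formula: TPH = 10000 m^2/ha / (spacing_x * spacing_y)
Area per tree = 4.5 m * 6.7 m = 30.15 m^2
TPH = 10000 / 30.15 = 332 trees/ha

332


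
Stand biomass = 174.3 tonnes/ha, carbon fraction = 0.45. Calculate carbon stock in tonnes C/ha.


Formula: Carbon Stock = Biomass * Carbon Fraction
C = 174.3 t/ha * 0.45
C = 78.4 t C/ha

78.4


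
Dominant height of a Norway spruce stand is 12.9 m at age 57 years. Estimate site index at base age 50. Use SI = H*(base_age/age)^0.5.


Formula: SI = H_dom * (base_age / age)^0.5
Age ratio = 50 / 57 = 0.87719
sqrt(age_ratio) = 0.93659
SI = 12.9 * 0.93659 = 12.1 m

12.1


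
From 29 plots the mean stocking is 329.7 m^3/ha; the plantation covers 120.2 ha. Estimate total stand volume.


Formula: Total Volume = Mean Volume per ha * Total Area
Total Volume = 329.7 m^3/ha * 120.2 ha
Total Volume = 39630 m^3

39630


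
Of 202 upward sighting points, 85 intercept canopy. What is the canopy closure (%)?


Formula: Canopy closure = covered points / total points * 100
Closure = 85 / 202 * 100
Closure = 0.4208 * 100 = 42.1%

42.1


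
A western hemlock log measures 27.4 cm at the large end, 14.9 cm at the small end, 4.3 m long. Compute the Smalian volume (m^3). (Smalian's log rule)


Smalian: V = (A1 + A2)/2 * L,  A = pi*(D/200)^2
A1 = pi*(27.4/200)^2 = 0.058965 m^2
A2 = pi*(14.9/200)^2 = 0.017437 m^2
V = (0.058965+0.017437)/2*4.3 = 0.1643 m^3

0.1643


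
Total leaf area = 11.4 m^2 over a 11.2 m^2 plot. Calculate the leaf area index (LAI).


Formula: LAI = total leaf area / ground area  (dimensionless)
LAI = 11.4 m^2 / 11.2 m^2
LAI = 1.02

1.02


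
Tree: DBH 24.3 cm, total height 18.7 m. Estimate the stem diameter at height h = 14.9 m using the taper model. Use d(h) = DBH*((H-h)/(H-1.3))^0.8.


Taper: d(h) = DBH * ((H - h) / (H - 1.3))^0.8
Numerator = H - h = 18.7 - 14.9 = 3.8 m
Denominator = H - 1.3 = 18.7 - 1.3 = 17.4 m
Ratio = 3.8 / 17.4 = 0.21839
d = 24.3 * 0.21839^0.8 = 7.2 cm

7.2


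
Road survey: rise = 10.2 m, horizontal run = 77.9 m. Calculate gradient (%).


Formula: Gradient = rise / run * 100
Gradient = 10.2 / 77.9 * 100 = 13.1%

13.1


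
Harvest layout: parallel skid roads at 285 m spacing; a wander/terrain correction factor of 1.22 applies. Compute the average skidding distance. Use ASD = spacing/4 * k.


Formula: ASD = (spacing / 4) * correction
Uncorrected distance = spacing / 4 = 285 / 4 = 71.25 m
ASD = 71.25 * 1.22 = 87 m

87


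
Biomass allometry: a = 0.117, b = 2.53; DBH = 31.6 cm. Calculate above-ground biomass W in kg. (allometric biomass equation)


Formula: W = a * DBH^b  (allometric power law)
DBH^b = 31.6^2.53 = 6225.9886
W = 0.117 * 6225.9886 = 728.4 kg

728.4


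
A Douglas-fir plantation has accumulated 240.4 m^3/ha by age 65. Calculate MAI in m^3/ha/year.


Formula: MAI = Total Volume / Stand Age
MAI = 240.4 m^3/ha / 65 years
MAI = 3.7 m^3/ha/year

3.7


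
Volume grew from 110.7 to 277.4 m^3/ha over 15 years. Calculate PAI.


Formula: PAI = (V_T2 - V_T1) / (T2 - T1)
Volume increment = 277.4 - 110.7 = 166.7 m^3/ha
PAI = 166.7 / 15 = 11.11 m^3/ha/year

11.11


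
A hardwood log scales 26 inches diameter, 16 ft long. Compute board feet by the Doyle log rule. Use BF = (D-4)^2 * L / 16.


Doyle: BF = (D - 4)^2 * L / 16
Adjusted diameter = 26 - 4 = 22 in
(D-4)^2 = 22^2 = 484
BF = 484 * 16 / 16 = 484 BF

484


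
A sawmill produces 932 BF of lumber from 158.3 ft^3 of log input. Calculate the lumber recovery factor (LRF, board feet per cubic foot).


Formula: LRF = Lumber Output (BF) / Log Input (ft^3)
LRF = 932 BF / 158.3 ft^3
LRF = 5.89 BF/ft^3

5.89


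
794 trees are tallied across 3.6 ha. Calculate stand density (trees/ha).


Formula: Stand Density = N_trees / Area_ha
Density = 794 trees / 3.6 ha
Density = 221 trees/ha

221


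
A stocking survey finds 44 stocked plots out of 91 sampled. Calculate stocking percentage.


Formula: Stocking % = stocked plots / total plots * 100
Stocking = 44 / 91 * 100
Stocking = 0.4835 * 100 = 48.4%

48.4


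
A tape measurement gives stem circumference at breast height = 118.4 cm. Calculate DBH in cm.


Formula: DBH = C / pi
DBH = 118.4 / pi
pi = 3.14159...
DBH = 37.7 cm

37.7


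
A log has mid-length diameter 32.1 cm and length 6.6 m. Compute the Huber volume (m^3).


Huber: V = Am * L,  Am = pi*(Dm/200)^2
Am = pi*(32.1/200)^2 = 0.080928 m^2
V = 0.080928*6.6 = 0.5341 m^3

0.5341


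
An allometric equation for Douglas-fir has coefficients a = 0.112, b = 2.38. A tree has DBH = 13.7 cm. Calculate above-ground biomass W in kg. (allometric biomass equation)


Formula: W = a * DBH^b  (allometric power law)
DBH^b = 13.7^2.38 = 507.452
W = 0.112 * 507.452 = 56.8 kg

56.8


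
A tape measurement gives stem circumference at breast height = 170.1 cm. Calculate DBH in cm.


Formula: DBH = C / pi
DBH = 170.1 / pi
pi = 3.14159...
DBH = 54.1 cm

54.1


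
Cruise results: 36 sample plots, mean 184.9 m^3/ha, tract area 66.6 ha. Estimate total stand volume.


Formula: Total Volume = Mean Volume per ha * Total Area
Total Volume = 184.9 m^3/ha * 66.6 ha
Total Volume = 12314 m^3

12314


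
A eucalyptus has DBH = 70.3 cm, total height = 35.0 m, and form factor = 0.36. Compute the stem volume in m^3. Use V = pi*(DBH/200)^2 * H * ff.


Formula: V = pi * (DBH/200)^2 * H * ff
Radius = DBH/200 = 70.3/200 = 0.3515 m
Radius^2 = 0.3515^2 = 0.12355225 m^2
V = pi * 0.12355225 * 35.0 * 0.36
V = 4.891 m^3

4.891


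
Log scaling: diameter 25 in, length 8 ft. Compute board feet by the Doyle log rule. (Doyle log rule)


Doyle: BF = (D - 4)^2 * L / 16
Adjusted diameter = 25 - 4 = 21 in
(D-4)^2 = 21^2 = 441
BF = 441 * 8 / 16 = 221 BF

221


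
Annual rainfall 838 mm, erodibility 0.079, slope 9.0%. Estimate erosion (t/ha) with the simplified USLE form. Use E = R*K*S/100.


Formula: E = R * K * S / 100  (simplified USLE)
R * K = 838 * 0.079 = 66.202
E = 66.202 * 9.0 / 100 = 5.96 t/ha

5.96


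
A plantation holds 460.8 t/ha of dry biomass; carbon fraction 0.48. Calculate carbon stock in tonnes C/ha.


Formula: Carbon Stock = Biomass * Carbon Fraction
C = 460.8 t/ha * 0.48
C = 221.2 t C/ha

221.2


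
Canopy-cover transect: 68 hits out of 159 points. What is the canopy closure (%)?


Formula: Canopy closure = covered points / total points * 100
Closure = 68 / 159 * 100
Closure = 0.4277 * 100 = 42.8%

42.8


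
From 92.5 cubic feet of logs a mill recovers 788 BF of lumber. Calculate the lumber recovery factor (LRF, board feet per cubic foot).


Formula: LRF = Lumber Output (BF) / Log Input (ft^3)
LRF = 788 BF / 92.5 ft^3
LRF = 8.52 BF/ft^3

8.52


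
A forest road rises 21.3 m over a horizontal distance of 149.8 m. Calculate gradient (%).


Formula: Gradient = rise / run * 100
Gradient = 21.3 / 149.8 * 100 = 14.2%

14.2


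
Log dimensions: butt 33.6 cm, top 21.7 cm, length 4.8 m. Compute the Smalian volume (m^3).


Smalian: V = (A1 + A2)/2 * L,  A = pi*(D/200)^2
A1 = pi*(33.6/200)^2 = 0.088668 m^2
A2 = pi*(21.7/200)^2 = 0.036984 m^2
V = (0.088668+0.036984)/2*4.8 = 0.3016 m^3

0.3016


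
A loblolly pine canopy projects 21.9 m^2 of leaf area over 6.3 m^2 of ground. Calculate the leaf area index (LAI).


Formula: LAI = total leaf area / ground area  (dimensionless)
LAI = 21.9 m^2 / 6.3 m^2
LAI = 3.48

3.48


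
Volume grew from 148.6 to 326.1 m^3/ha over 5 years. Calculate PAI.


Formula: PAI = (V_T2 - V_T1) / (T2 - T1)
Volume increment = 326.1 - 148.6 = 177.5 m^3/ha
PAI = 177.5 / 5 = 35.5 m^3/ha/year

35.5


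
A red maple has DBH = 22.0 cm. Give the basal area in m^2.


Formula: BA = pi * (DBH/2)^2 / 10000  (cm^2 to m^2)
Radius = DBH/2 = 22.0/2 = 11.0 cm
BA = pi * 11.0^2 / 10000
   = 380.1327 cm^2 / 10000
   = 0.038 m^2

0.038


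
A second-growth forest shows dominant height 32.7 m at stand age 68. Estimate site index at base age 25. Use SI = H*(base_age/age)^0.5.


Formula: SI = H_dom * (base_age / age)^0.5
Age ratio = 25 / 68 = 0.36765
sqrt(age_ratio) = 0.60634
SI = 32.7 * 0.60634 = 19.8 m

19.8


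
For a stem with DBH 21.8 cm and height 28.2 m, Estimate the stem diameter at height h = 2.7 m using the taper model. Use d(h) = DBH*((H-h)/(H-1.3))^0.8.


Taper: d(h) = DBH * ((H - h) / (H - 1.3))^0.8
Numerator = H - h = 28.2 - 2.7 = 25.5 m
Denominator = H - 1.3 = 28.2 - 1.3 = 26.9 m
Ratio = 25.5 / 26.9 = 0.94796
d = 21.8 * 0.94796^0.8 = 20.9 cm

20.9


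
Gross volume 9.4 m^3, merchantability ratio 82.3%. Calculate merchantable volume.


Formula: MV = V_total * (merchantable_pct / 100)
Merchantable fraction = 82.3% / 100 = 0.823
MV = 9.4 m^3 * 0.823 = 7.736 m^3

7.736


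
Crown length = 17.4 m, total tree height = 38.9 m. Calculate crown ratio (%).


Formula: Crown Ratio = (Crown Length / Total Height) * 100
CR = (17.4 m / 38.9 m) * 100
CR = 0.4473 * 100 = 44.7%

44.7


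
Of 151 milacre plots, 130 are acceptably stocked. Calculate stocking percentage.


Formula: Stocking % = stocked plots / total plots * 100
Stocking = 130 / 151 * 100
Stocking = 0.8609 * 100 = 86.1%

86.1


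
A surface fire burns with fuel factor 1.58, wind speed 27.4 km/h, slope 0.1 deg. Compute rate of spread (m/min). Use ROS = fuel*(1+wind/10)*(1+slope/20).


Formula: ROS = fuel * (1 + wind/10) * (1 + slope/20)
Wind factor = 1 + 27.4/10 = 3.74
Slope factor = 1 + 0.1/20 = 1.005
ROS = 1.58 * 3.74 * 1.005 = 5.94 m/min

5.94


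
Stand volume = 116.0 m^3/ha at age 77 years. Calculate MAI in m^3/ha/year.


Formula: MAI = Total Volume / Stand Age
MAI = 116.0 m^3/ha / 77 years
MAI = 1.51 m^3/ha/year

1.51


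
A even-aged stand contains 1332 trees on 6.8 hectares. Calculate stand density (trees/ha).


Formula: Stand Density = N_trees / Area_ha
Density = 1332 trees / 6.8 ha
Density = 196 trees/ha

196


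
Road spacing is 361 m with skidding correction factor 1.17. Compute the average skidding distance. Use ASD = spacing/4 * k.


Formula: ASD = (spacing / 4) * correction
Uncorrected distance = spacing / 4 = 361 / 4 = 90.25 m
ASD = 90.25 * 1.17 = 106 m

106


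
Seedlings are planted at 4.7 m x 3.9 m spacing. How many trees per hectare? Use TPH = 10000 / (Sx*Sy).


Formula: TPH = 10000 m^2/ha / (spacing_x * spacing_y)
Area per tree = 4.7 m * 3.9 m = 18.33 m^2
TPH = 10000 / 18.33 = 546 trees/ha

546


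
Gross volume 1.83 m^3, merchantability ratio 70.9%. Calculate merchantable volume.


Formula: MV = V_total * (merchantable_pct / 100)
Merchantable fraction = 70.9% / 100 = 0.709
MV = 1.83 m^3 * 0.709 = 1.297 m^3

1.297


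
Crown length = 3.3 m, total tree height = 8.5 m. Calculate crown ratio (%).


Formula: Crown Ratio = (Crown Length / Total Height) * 100
CR = (3.3 m / 8.5 m) * 100
CR = 0.3882 * 100 = 38.8%

38.8


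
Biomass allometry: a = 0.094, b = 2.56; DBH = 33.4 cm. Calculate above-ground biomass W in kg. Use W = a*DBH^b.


Formula: W = a * DBH^b  (allometric power law)
DBH^b = 33.4^2.56 = 7957.7622
W = 0.094 * 7957.7622 = 748.0 kg

748.0


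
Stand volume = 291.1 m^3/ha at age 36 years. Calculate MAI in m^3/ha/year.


Formula: MAI = Total Volume / Stand Age
MAI = 291.1 m^3/ha / 36 years
MAI = 8.09 m^3/ha/year

8.09


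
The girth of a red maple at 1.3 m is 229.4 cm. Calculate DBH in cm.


Formula: DBH = C / pi
DBH = 229.4 / pi
pi = 3.14159...
DBH = 73.0 cm

73.0


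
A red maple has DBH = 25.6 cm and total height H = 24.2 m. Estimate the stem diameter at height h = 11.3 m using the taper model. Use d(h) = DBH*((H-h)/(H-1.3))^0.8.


Taper: d(h) = DBH * ((H - h) / (H - 1.3))^0.8
Numerator = H - h = 24.2 - 11.3 = 12.9 m
Denominator = H - 1.3 = 24.2 - 1.3 = 22.9 m
Ratio = 12.9 / 22.9 = 0.56332
d = 25.6 * 0.56332^0.8 = 16.2 cm

16.2


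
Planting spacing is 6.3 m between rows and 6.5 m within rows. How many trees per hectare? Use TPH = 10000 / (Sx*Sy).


Formula: TPH = 10000 m^2/ha / (spacing_x * spacing_y)
Area per tree = 6.3 m * 6.5 m = 40.95 m^2
TPH = 10000 / 40.95 = 244 trees/ha

244


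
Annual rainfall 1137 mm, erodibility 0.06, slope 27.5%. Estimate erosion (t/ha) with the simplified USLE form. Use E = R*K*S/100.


Formula: E = R * K * S / 100  (simplified USLE)
R * K = 1137 * 0.06 = 68.22
E = 68.22 * 27.5 / 100 = 18.76 t/ha

18.76


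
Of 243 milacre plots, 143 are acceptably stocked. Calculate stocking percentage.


Formula: Stocking % = stocked plots / total plots * 100
Stocking = 143 / 243 * 100
Stocking = 0.5885 * 100 = 58.8%

58.8


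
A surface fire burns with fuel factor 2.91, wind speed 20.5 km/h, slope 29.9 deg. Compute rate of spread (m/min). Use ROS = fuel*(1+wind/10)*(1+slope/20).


Formula: ROS = fuel * (1 + wind/10) * (1 + slope/20)
Wind factor = 1 + 20.5/10 = 3.05
Slope factor = 1 + 29.9/20 = 2.495
ROS = 2.91 * 3.05 * 2.495 = 22.14 m/min

22.14


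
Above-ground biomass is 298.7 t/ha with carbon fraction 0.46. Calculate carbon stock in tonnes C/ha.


Formula: Carbon Stock = Biomass * Carbon Fraction
C = 298.7 t/ha * 0.46
C = 137.4 t C/ha

137.4


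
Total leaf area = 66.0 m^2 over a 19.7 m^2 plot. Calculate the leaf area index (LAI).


Formula: LAI = total leaf area / ground area  (dimensionless)
LAI = 66.0 m^2 / 19.7 m^2
LAI = 3.35

3.35


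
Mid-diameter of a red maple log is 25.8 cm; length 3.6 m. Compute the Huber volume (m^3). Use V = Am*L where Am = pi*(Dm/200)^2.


Huber: V = Am * L,  Am = pi*(Dm/200)^2
Am = pi*(25.8/200)^2 = 0.052279 m^2
V = 0.052279*3.6 = 0.1882 m^3

0.1882


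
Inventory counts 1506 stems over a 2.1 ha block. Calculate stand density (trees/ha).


Formula: Stand Density = N_trees / Area_ha
Density = 1506 trees / 2.1 ha
Density = 717 trees/ha

717


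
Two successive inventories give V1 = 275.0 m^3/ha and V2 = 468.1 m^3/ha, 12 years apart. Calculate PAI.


Formula: PAI = (V_T2 - V_T1) / (T2 - T1)
Volume increment = 468.1 - 275.0 = 193.1 m^3/ha
PAI = 193.1 / 12 = 16.09 m^3/ha/year

16.09


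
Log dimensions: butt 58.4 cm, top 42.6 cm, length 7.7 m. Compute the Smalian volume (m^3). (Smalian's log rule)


Smalian: V = (A1 + A2)/2 * L,  A = pi*(D/200)^2
A1 = pi*(58.4/200)^2 = 0.267865 m^2
A2 = pi*(42.6/200)^2 = 0.142531 m^2
V = (0.267865+0.142531)/2*7.7 = 1.58 m^3

1.58


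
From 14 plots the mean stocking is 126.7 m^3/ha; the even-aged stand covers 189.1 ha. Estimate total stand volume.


Formula: Total Volume = Mean Volume per ha * Total Area
Total Volume = 126.7 m^3/ha * 189.1 ha
Total Volume = 23959 m^3

23959


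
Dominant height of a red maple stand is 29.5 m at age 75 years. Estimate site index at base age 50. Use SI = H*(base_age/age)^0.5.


Formula: SI = H_dom * (base_age / age)^0.5
Age ratio = 50 / 75 = 0.66667
sqrt(age_ratio) = 0.8165
SI = 29.5 * 0.8165 = 24.1 m

24.1


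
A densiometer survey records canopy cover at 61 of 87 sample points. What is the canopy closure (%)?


Formula: Canopy closure = covered points / total points * 100
Closure = 61 / 87 * 100
Closure = 0.7011 * 100 = 70.1%

70.1


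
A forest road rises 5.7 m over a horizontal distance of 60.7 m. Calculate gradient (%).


Formula: Gradient = rise / run * 100
Gradient = 5.7 / 60.7 * 100 = 9.4%

9.4


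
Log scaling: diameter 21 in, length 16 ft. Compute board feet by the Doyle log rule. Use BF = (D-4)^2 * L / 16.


Doyle: BF = (D - 4)^2 * L / 16
Adjusted diameter = 21 - 4 = 17 in
(D-4)^2 = 17^2 = 289
BF = 289 * 16 / 16 = 289 BF

289


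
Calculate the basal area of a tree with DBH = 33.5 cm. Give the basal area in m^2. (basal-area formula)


Formula: BA = pi * (DBH/2)^2 / 10000  (cm^2 to m^2)
Radius = DBH/2 = 33.5/2 = 16.75 cm
BA = pi * 16.75^2 / 10000
   = 881.4131 cm^2 / 10000
   = 0.0881 m^2

0.0881


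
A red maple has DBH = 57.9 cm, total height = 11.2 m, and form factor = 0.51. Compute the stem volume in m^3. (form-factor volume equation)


Formula: V = pi * (DBH/200)^2 * H * ff
Radius = DBH/200 = 57.9/200 = 0.2895 m
Radius^2 = 0.2895^2 = 0.08381025 m^2
V = pi * 0.08381025 * 11.2 * 0.51
V = 1.504 m^3

1.504


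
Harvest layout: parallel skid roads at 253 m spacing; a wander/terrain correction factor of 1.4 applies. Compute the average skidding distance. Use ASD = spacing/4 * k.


Formula: ASD = (spacing / 4) * correction
Uncorrected distance = spacing / 4 = 253 / 4 = 63.25 m
ASD = 63.25 * 1.4 = 89 m

89


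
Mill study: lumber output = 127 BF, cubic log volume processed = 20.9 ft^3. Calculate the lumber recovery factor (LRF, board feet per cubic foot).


Formula: LRF = Lumber Output (BF) / Log Input (ft^3)
LRF = 127 BF / 20.9 ft^3
LRF = 6.08 BF/ft^3

6.08


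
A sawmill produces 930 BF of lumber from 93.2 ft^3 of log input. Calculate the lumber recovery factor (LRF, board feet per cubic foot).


Formula: LRF = Lumber Output (BF) / Log Input (ft^3)
LRF = 930 BF / 93.2 ft^3
LRF = 9.98 BF/ft^3

9.98


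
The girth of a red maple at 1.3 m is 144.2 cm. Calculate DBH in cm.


Formula: DBH = C / pi
DBH = 144.2 / pi
pi = 3.14159...
DBH = 45.9 cm

45.9


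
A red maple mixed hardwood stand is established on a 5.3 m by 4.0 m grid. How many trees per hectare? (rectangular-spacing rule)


Formula: TPH = 10000 m^2/ha / (spacing_x * spacing_y)
Area per tree = 5.3 m * 4.0 m = 21.2 m^2
TPH = 10000 / 21.2 = 472 trees/ha

472


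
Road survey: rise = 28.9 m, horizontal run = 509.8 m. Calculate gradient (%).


Formula: Gradient = rise / run * 100
Gradient = 28.9 / 509.8 * 100 = 5.7%

5.7


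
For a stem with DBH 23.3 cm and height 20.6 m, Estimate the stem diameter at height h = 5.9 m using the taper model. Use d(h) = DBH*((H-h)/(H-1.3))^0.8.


Taper: d(h) = DBH * ((H - h) / (H - 1.3))^0.8
Numerator = H - h = 20.6 - 5.9 = 14.7 m
Denominator = H - 1.3 = 20.6 - 1.3 = 19.3 m
Ratio = 14.7 / 19.3 = 0.76166
d = 23.3 * 0.76166^0.8 = 18.7 cm

18.7


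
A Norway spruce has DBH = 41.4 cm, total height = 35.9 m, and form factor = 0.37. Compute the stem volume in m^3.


Formula: V = pi * (DBH/200)^2 * H * ff
Radius = DBH/200 = 41.4/200 = 0.207 m
Radius^2 = 0.207^2 = 0.042849 m^2
V = pi * 0.042849 * 35.9 * 0.37
V = 1.788 m^3

1.788


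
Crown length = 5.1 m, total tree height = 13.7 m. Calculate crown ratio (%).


Formula: Crown Ratio = (Crown Length / Total Height) * 100
CR = (5.1 m / 13.7 m) * 100
CR = 0.3723 * 100 = 37.2%

37.2


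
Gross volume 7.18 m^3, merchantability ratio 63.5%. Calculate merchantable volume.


Formula: MV = V_total * (merchantable_pct / 100)
Merchantable fraction = 63.5% / 100 = 0.635
MV = 7.18 m^3 * 0.635 = 4.559 m^3

4.559


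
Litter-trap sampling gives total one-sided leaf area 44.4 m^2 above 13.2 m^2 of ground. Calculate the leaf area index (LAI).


Formula: LAI = total leaf area / ground area  (dimensionless)
LAI = 44.4 m^2 / 13.2 m^2
LAI = 3.36

3.36


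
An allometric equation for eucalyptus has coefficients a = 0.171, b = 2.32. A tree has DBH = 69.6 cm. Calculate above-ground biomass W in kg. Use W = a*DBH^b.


Formula: W = a * DBH^b  (allometric power law)
DBH^b = 69.6^2.32 = 18830.1351
W = 0.171 * 18830.1351 = 3220.0 kg

3220.0


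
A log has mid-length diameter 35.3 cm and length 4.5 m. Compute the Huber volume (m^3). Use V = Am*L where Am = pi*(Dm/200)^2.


Huber: V = Am * L,  Am = pi*(Dm/200)^2
Am = pi*(35.3/200)^2 = 0.097868 m^2
V = 0.097868*4.5 = 0.4404 m^3

0.4404


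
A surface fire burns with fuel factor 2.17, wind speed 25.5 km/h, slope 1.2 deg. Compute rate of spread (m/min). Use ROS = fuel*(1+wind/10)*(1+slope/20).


Formula: ROS = fuel * (1 + wind/10) * (1 + slope/20)
Wind factor = 1 + 25.5/10 = 3.55
Slope factor = 1 + 1.2/20 = 1.06
ROS = 2.17 * 3.55 * 1.06 = 8.17 m/min

8.17


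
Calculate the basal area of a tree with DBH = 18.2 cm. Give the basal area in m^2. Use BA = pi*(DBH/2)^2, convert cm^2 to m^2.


Formula: BA = pi * (DBH/2)^2 / 10000  (cm^2 to m^2)
Radius = DBH/2 = 18.2/2 = 9.1 cm
BA = pi * 9.1^2 / 10000
   = 260.1553 cm^2 / 10000
   = 0.026 m^2

0.026


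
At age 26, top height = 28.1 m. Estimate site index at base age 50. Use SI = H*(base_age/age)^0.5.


Formula: SI = H_dom * (base_age / age)^0.5
Age ratio = 50 / 26 = 1.92308
sqrt(age_ratio) = 1.38675
SI = 28.1 * 1.38675 = 39.0 m

39.0


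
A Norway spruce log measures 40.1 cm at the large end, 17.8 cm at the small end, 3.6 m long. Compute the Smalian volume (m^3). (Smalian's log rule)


Smalian: V = (A1 + A2)/2 * L,  A = pi*(D/200)^2
A1 = pi*(40.1/200)^2 = 0.126293 m^2
A2 = pi*(17.8/200)^2 = 0.024885 m^2
V = (0.126293+0.024885)/2*3.6 = 0.2721 m^3

0.2721


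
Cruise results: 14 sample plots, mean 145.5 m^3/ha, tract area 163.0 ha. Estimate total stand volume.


Formula: Total Volume = Mean Volume per ha * Total Area
Total Volume = 145.5 m^3/ha * 163.0 ha
Total Volume = 23717 m^3

23717


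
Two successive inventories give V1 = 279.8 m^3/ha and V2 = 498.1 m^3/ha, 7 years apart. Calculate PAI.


Formula: PAI = (V_T2 - V_T1) / (T2 - T1)
Volume increment = 498.1 - 279.8 = 218.3 m^3/ha
PAI = 218.3 / 7 = 31.19 m^3/ha/year

31.19


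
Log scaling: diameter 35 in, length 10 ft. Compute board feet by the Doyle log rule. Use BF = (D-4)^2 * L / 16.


Doyle: BF = (D - 4)^2 * L / 16
Adjusted diameter = 35 - 4 = 31 in
(D-4)^2 = 31^2 = 961
BF = 961 * 10 / 16 = 601 BF

601
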